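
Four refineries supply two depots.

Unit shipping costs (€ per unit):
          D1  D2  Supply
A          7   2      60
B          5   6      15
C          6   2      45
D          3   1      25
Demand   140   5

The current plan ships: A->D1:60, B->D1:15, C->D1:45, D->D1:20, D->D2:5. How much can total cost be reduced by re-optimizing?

15

Current plan cost = 60·7 + 15·5 + 45·6 + 20·3 + 5·1 = €830.
Optimal plan:
  A→D1: 55 × €7 = €385
  A→D2: 5 × €2 = €10
  B→D1: 15 × €5 = €75
  C→D1: 45 × €6 = €270
  D→D1: 25 × €3 = €75
Optimal cost = €815.
Saving = 830 − 815 = €15.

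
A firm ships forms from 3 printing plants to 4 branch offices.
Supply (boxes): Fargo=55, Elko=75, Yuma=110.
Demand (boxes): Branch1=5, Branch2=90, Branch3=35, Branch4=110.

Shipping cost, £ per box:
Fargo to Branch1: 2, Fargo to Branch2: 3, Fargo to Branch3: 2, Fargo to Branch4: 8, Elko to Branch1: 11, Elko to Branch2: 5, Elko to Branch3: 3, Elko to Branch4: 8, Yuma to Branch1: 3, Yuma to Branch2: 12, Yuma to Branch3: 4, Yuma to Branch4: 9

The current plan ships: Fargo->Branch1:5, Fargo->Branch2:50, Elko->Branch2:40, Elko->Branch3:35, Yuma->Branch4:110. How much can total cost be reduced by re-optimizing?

Current plan cost = 5·2 + 50·3 + 40·5 + 35·3 + 110·9 = £1455.
Optimal plan:
  Fargo->Branch2: 55 × £3 = £165
  Elko->Branch2: 35 × £5 = £175
  Elko->Branch4: 40 × £8 = £320
  Yuma->Branch1: 5 × £3 = £15
  Yuma->Branch3: 35 × £4 = £140
  Yuma->Branch4: 70 × £9 = £630
Optimal cost = £1445.
Saving = 1455 − 1445 = £10.

10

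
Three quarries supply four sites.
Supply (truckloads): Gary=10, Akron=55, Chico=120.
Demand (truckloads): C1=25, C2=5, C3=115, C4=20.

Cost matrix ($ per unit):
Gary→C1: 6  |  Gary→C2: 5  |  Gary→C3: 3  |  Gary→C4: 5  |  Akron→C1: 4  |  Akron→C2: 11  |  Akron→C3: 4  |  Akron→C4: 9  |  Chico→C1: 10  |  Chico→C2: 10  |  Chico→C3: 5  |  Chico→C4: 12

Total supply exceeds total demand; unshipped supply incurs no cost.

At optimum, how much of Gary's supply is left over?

0

Minimum-cost shipments:
  Gary–C2: 5 × $5 = $25
  Gary–C4: 5 × $5 = $25
  Akron–C1: 25 × $4 = $100
  Akron–C3: 15 × $4 = $60
  Akron–C4: 15 × $9 = $135
  Chico–C3: 100 × $5 = $500
Total cost = $845.
Gary ships 10 of its 10, leaving 0.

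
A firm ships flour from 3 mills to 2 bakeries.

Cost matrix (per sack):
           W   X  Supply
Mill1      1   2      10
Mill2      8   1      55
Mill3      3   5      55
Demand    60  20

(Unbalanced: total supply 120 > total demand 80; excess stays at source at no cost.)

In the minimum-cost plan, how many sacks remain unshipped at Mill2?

An optimal plan:
  Mill1->W: 10 × 1 = 10
  Mill2->X: 20 × 1 = 20
  Mill3->W: 50 × 3 = 150
Total cost = 180.
Mill2 ships 20 of its 55, leaving 35.

35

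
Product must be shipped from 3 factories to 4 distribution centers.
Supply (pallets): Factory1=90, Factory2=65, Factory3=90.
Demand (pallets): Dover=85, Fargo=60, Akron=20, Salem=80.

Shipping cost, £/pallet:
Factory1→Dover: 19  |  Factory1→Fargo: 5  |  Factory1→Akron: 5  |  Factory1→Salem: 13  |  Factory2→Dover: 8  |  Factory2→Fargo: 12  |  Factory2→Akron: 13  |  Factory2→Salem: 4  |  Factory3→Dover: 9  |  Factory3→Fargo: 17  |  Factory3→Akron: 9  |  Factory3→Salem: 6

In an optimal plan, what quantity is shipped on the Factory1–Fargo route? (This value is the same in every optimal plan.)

60

Solving gives:
  Factory1→Fargo: 60 × £5 = £300
  Factory1→Akron: 20 × £5 = £100
  Factory1→Salem: 10 × £13 = £130
  Factory2→Salem: 65 × £4 = £260
  Factory3→Dover: 85 × £9 = £765
  Factory3→Salem: 5 × £6 = £30
Total cost = £1585.
So Factory1→Fargo carries 60 pallets.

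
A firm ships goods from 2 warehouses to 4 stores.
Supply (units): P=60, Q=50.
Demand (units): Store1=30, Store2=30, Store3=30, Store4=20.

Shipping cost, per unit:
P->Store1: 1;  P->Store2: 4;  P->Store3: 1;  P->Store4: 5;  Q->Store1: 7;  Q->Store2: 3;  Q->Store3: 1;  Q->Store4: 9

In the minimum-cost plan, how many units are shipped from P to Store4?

20

Solving gives:
  P->Store1: 30 units
  P->Store3: 10 units
  P->Store4: 20 units
  Q->Store2: 30 units
  Q->Store3: 20 units
Total cost = 250.
So P→Store4 carries 20 units.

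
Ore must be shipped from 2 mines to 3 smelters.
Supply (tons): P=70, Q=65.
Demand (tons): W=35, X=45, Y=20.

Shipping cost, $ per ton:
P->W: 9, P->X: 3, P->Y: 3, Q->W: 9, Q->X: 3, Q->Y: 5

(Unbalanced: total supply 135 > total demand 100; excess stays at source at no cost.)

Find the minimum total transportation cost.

Optimal allocation:
  P–W: 35 tons
  P–X: 15 tons
  P–Y: 20 tons
  Q–X: 30 tons
Total cost = $510.
(Supply check: P ships 70; Q ships 30.)

510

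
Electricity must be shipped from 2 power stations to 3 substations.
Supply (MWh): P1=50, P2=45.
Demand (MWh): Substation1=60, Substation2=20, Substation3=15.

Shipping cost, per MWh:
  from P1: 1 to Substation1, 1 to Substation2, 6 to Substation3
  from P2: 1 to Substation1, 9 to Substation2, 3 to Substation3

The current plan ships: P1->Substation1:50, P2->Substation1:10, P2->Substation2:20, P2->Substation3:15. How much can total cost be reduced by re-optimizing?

160

Current plan cost = 50·1 + 10·1 + 20·9 + 15·3 = 285.
Optimal plan:
  P1→Substation1: 30 × 1 = 30
  P1→Substation2: 20 × 1 = 20
  P2→Substation1: 30 × 1 = 30
  P2→Substation3: 15 × 3 = 45
Optimal cost = 125.
Saving = 285 − 125 = 160.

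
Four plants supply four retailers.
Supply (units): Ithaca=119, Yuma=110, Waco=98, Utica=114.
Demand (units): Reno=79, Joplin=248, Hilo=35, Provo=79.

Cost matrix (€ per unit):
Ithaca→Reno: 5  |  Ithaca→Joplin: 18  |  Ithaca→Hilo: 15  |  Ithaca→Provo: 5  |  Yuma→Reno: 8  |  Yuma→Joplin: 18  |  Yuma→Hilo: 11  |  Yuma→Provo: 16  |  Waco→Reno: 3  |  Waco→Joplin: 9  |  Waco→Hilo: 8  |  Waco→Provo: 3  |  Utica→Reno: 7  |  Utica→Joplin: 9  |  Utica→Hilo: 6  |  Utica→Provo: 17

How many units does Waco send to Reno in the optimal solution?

Optimal shipments:
  Ithaca–Reno: 40 × €5 = €200
  Ithaca–Provo: 79 × €5 = €395
  Yuma–Reno: 39 × €8 = €312
  Yuma–Joplin: 36 × €18 = €648
  Yuma–Hilo: 35 × €11 = €385
  Waco–Joplin: 98 × €9 = €882
  Utica–Joplin: 114 × €9 = €1026
Total cost = €3848.
The route Waco→Reno is not used.

0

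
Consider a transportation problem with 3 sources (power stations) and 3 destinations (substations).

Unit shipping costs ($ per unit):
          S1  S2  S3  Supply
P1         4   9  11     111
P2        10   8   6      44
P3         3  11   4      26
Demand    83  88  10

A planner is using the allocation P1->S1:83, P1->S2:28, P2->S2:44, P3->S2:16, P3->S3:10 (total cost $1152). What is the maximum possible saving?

48

Current plan cost = 83·4 + 28·9 + 44·8 + 16·11 + 10·4 = $1152.
Optimal plan:
  P1 to S1: 67 × $4 = $268
  P1 to S2: 44 × $9 = $396
  P2 to S2: 44 × $8 = $352
  P3 to S1: 16 × $3 = $48
  P3 to S3: 10 × $4 = $40
Optimal cost = $1104.
Saving = 1152 − 1104 = $48.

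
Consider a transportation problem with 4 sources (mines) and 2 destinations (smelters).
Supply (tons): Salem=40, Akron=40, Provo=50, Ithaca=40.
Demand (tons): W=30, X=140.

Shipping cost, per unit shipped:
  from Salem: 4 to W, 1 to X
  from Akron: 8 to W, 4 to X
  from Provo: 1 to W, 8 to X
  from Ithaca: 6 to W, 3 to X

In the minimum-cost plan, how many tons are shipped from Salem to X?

Solving gives:
  Salem to X: 40 × 1 = 40
  Akron to X: 40 × 4 = 160
  Provo to W: 30 × 1 = 30
  Provo to X: 20 × 8 = 160
  Ithaca to X: 40 × 3 = 120
Total cost = 510.
So Salem→X carries 40 tons.

40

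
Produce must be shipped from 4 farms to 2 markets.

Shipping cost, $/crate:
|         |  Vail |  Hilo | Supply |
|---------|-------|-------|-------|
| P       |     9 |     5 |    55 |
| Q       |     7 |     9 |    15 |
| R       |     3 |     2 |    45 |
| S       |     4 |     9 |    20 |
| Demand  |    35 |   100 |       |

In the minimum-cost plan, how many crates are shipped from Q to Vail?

The minimum-cost plan:
  P->Hilo: 55 × $5 = $275
  Q->Vail: 15 × $7 = $105
  R->Hilo: 45 × $2 = $90
  S->Vail: 20 × $4 = $80
Total cost = $550.
So Q→Vail carries 15 crates.

15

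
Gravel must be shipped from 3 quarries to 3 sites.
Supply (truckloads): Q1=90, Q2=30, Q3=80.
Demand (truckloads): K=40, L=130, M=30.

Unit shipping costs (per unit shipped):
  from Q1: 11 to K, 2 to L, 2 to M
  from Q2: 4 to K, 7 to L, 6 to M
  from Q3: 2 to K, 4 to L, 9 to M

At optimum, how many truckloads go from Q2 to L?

0

The minimum-cost plan:
  Q1→L: 60 × 2 = 120
  Q1→M: 30 × 2 = 60
  Q2→K: 30 × 4 = 120
  Q3→K: 10 × 2 = 20
  Q3→L: 70 × 4 = 280
Total cost = 600.
The route Q2→L is not used.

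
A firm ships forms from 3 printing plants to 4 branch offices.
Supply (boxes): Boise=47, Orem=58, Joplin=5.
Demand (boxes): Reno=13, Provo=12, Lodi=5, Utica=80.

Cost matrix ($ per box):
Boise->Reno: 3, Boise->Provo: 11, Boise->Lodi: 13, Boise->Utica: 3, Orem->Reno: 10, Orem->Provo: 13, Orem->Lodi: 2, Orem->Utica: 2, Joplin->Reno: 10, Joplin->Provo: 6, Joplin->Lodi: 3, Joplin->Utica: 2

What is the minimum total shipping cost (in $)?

Optimal allocation:
  Boise to Reno: 13 boxes
  Boise to Provo: 7 boxes
  Boise to Utica: 27 boxes
  Orem to Lodi: 5 boxes
  Orem to Utica: 53 boxes
  Joplin to Provo: 5 boxes
Total cost = $343.

343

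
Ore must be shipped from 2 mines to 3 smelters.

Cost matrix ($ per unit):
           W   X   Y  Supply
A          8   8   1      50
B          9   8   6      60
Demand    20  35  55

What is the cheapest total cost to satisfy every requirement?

One minimum-cost allocation:
  A->Y: 50 × $1 = $50
  B->W: 20 × $9 = $180
  B->X: 35 × $8 = $280
  B->Y: 5 × $6 = $30
Total = 50 + 180 + 280 + 30 = $540.

540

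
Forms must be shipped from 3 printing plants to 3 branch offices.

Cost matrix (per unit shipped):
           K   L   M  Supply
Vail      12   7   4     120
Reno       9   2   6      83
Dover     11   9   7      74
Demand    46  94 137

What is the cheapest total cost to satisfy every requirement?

An optimal shipping plan:
  Vail→M: 120 × 4 = 480
  Reno→L: 83 × 2 = 166
  Dover→K: 46 × 11 = 506
  Dover→L: 11 × 9 = 99
  Dover→M: 17 × 7 = 119
Total = 480 + 166 + 506 + 99 + 119 = 1370.

1370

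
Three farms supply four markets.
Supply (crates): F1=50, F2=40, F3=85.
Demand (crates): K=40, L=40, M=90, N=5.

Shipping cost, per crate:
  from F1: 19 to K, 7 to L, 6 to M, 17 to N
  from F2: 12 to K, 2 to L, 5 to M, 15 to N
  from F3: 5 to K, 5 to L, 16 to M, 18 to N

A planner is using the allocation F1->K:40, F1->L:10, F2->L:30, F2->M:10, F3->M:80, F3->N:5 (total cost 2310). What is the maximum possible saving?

Current plan cost = 40·19 + 10·7 + 30·2 + 10·5 + 80·16 + 5·18 = 2310.
Optimal plan:
  F1–M: 50 crates
  F2–M: 40 crates
  F3–K: 40 crates
  F3–L: 40 crates
  F3–N: 5 crates
Optimal cost = 990.
Saving = 2310 − 990 = 1320.

1320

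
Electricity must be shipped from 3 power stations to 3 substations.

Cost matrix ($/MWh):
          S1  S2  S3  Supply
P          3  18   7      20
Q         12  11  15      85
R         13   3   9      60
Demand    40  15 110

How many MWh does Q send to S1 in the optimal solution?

20

Optimal shipments:
  P to S1: 20 × $3 = $60
  Q to S1: 20 × $12 = $240
  Q to S3: 65 × $15 = $975
  R to S2: 15 × $3 = $45
  R to S3: 45 × $9 = $405
Total cost = $1725.
So Q→S1 carries 20 MWh.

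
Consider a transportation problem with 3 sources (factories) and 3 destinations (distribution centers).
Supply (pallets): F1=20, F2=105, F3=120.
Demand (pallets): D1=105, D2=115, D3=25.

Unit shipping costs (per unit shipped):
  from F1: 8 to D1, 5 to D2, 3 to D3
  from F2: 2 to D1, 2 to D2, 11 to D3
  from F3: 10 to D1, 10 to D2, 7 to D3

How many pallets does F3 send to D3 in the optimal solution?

25

Solving gives:
  F1–D2: 20 × 5 = 100
  F2–D1: 10 × 2 = 20
  F2–D2: 95 × 2 = 190
  F3–D1: 95 × 10 = 950
  F3–D3: 25 × 7 = 175
Total cost = 1435.
So F3→D3 carries 25 pallets.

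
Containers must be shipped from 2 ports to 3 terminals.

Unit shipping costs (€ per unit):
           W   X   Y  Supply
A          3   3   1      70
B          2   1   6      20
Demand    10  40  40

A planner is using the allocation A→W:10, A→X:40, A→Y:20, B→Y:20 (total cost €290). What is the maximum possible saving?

140

Current plan cost = 10·3 + 40·3 + 20·1 + 20·6 = €290.
Optimal plan:
  A→W: 10 × €3 = €30
  A→X: 20 × €3 = €60
  A→Y: 40 × €1 = €40
  B→X: 20 × €1 = €20
Optimal cost = €150.
Saving = 290 − 150 = €140.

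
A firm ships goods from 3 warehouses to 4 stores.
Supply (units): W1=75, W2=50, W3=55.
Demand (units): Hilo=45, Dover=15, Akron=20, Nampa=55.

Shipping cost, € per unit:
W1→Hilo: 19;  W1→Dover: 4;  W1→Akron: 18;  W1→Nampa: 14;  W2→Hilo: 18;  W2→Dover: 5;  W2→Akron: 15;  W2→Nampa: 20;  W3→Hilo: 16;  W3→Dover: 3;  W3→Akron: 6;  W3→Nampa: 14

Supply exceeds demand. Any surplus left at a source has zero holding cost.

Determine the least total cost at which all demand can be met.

1690

Optimal allocation:
  W1 to Dover: 15 × €4 = €60
  W1 to Nampa: 55 × €14 = €770
  W2 to Hilo: 10 × €18 = €180
  W3 to Hilo: 35 × €16 = €560
  W3 to Akron: 20 × €6 = €120
Total = 60 + 770 + 180 + 560 + 120 = €1690.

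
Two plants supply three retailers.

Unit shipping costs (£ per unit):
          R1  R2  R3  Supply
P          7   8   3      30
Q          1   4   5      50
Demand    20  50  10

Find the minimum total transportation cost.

An optimal shipping plan:
  P→R2: 20 × £8 = £160
  P→R3: 10 × £3 = £30
  Q→R1: 20 × £1 = £20
  Q→R2: 30 × £4 = £120
Total = 160 + 30 + 20 + 120 = £330.
(Supply check: P ships 30; Q ships 50.)

330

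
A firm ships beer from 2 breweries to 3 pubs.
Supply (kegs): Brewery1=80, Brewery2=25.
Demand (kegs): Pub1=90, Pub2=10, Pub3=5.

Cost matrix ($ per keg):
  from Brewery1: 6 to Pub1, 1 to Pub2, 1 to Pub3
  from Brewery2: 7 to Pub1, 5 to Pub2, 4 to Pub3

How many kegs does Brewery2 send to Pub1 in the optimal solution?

Solving gives:
  Brewery1→Pub1: 65 × $6 = $390
  Brewery1→Pub2: 10 × $1 = $10
  Brewery1→Pub3: 5 × $1 = $5
  Brewery2→Pub1: 25 × $7 = $175
Total cost = $580.
So Brewery2→Pub1 carries 25 kegs.

25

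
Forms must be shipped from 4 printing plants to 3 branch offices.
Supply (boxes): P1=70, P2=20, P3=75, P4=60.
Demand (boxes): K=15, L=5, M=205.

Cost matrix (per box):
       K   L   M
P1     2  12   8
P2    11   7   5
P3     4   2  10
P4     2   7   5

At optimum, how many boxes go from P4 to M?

Solving gives:
  P1→M: 70 × 8 = 560
  P2→M: 20 × 5 = 100
  P3→K: 15 × 4 = 60
  P3→L: 5 × 2 = 10
  P3→M: 55 × 10 = 550
  P4→M: 60 × 5 = 300
Total cost = 1580.
So P4→M carries 60 boxes.

60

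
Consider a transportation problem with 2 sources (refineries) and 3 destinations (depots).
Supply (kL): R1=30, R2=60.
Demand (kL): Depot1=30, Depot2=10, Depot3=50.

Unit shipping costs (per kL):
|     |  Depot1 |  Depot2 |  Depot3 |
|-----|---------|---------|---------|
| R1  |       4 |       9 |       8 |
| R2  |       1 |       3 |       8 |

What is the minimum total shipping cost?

Optimal allocation:
  R1–Depot3: 30 × 8 = 240
  R2–Depot1: 30 × 1 = 30
  R2–Depot2: 10 × 3 = 30
  R2–Depot3: 20 × 8 = 160
Total = 240 + 30 + 30 + 160 = 460.

460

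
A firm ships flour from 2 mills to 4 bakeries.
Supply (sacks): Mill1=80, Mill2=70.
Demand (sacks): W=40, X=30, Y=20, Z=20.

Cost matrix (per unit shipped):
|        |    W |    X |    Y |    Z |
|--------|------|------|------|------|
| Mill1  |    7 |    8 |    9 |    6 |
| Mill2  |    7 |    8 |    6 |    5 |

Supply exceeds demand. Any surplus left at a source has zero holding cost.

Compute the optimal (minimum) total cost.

740

A cheapest plan:
  Mill1->W: 40 × 7 = 280
  Mill1->X: 30 × 8 = 240
  Mill2->Y: 20 × 6 = 120
  Mill2->Z: 20 × 5 = 100
Total = 280 + 240 + 120 + 100 = 740.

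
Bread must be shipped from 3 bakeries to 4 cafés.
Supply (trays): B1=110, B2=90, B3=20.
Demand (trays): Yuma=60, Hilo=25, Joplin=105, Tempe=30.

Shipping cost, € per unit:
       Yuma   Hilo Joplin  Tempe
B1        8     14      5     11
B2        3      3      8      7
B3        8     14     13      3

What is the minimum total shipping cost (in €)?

Optimal allocation:
  B1–Joplin: 105 trays
  B1–Tempe: 5 trays
  B2–Yuma: 60 trays
  B2–Hilo: 25 trays
  B2–Tempe: 5 trays
  B3–Tempe: 20 trays
Total cost = €930.
(Supply check: B1 ships 110; B2 ships 90; B3 ships 20.)

930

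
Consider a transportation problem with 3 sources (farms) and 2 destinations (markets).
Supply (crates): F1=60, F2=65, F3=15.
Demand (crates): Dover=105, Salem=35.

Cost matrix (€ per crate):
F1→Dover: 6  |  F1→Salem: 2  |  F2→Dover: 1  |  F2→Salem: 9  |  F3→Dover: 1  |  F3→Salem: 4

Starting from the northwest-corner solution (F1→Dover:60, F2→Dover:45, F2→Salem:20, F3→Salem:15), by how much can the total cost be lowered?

345

Current plan cost = 60·6 + 45·1 + 20·9 + 15·4 = €645.
Optimal plan:
  F1->Dover: 25 crates
  F1->Salem: 35 crates
  F2->Dover: 65 crates
  F3->Dover: 15 crates
Optimal cost = €300.
Saving = 645 − 300 = €345.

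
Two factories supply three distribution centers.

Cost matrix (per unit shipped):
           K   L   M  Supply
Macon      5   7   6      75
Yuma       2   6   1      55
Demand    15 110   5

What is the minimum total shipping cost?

One minimum-cost allocation:
  Macon to L: 75 × 7 = 525
  Yuma to K: 15 × 2 = 30
  Yuma to L: 35 × 6 = 210
  Yuma to M: 5 × 1 = 5
Total = 525 + 30 + 210 + 5 = 770.

770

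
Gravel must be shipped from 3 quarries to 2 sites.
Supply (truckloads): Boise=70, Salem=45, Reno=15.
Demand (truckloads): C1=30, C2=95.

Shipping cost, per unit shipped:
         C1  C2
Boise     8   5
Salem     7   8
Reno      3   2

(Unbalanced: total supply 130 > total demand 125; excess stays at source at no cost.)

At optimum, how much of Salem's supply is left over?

5

Minimum-cost shipments:
  Boise to C2: 70 × 5 = 350
  Salem to C1: 30 × 7 = 210
  Salem to C2: 10 × 8 = 80
  Reno to C2: 15 × 2 = 30
Total cost = 670.
Salem ships 40 of its 45, leaving 5.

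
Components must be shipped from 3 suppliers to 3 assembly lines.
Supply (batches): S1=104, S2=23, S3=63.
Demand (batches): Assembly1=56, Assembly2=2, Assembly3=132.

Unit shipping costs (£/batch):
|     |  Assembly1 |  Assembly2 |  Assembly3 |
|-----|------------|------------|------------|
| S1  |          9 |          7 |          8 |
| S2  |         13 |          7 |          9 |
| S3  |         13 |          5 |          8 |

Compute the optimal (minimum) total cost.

1593

An optimal shipping plan:
  S1->Assembly1: 56 × £9 = £504
  S1->Assembly3: 48 × £8 = £384
  S2->Assembly3: 23 × £9 = £207
  S3->Assembly2: 2 × £5 = £10
  S3->Assembly3: 61 × £8 = £488
Total = 504 + 384 + 207 + 10 + 488 = £1593.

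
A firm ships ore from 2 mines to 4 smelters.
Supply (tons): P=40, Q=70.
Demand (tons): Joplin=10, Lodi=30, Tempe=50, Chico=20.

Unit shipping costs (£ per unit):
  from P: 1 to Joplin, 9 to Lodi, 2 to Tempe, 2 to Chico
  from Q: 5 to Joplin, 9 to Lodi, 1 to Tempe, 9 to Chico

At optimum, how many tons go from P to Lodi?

10

Solving gives:
  P->Joplin: 10 × £1 = £10
  P->Lodi: 10 × £9 = £90
  P->Chico: 20 × £2 = £40
  Q->Lodi: 20 × £9 = £180
  Q->Tempe: 50 × £1 = £50
Total cost = £370.
So P→Lodi carries 10 tons.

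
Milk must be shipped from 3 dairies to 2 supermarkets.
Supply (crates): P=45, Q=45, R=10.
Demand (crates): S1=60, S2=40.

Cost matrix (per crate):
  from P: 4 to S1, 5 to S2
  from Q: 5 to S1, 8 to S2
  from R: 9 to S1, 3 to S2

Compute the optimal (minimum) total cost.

An optimal shipping plan:
  P to S1: 15 × 4 = 60
  P to S2: 30 × 5 = 150
  Q to S1: 45 × 5 = 225
  R to S2: 10 × 3 = 30
Total = 60 + 150 + 225 + 30 = 465.

465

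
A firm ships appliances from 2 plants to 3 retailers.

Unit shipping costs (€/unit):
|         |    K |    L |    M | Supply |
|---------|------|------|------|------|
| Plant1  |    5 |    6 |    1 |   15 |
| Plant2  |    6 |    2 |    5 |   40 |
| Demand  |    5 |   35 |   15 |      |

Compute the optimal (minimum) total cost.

An optimal shipping plan:
  Plant1→M: 15 units
  Plant2→K: 5 units
  Plant2→L: 35 units
Total cost = €115.
(Supply check: Plant1 ships 15; Plant2 ships 40.)

115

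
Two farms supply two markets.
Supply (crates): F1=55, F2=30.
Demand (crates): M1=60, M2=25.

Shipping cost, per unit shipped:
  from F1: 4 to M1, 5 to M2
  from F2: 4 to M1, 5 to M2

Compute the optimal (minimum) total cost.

One minimum-cost allocation:
  F1->M1: 30 × 4 = 120
  F1->M2: 25 × 5 = 125
  F2->M1: 30 × 4 = 120
Total = 120 + 125 + 120 = 365.
(Supply check: F1 ships 55; F2 ships 30.)

365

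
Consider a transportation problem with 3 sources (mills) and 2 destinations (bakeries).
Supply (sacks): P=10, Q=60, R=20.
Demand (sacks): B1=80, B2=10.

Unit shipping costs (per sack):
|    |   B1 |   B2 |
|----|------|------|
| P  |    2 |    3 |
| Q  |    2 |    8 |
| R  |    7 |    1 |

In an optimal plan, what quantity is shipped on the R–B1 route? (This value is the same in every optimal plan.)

Solving gives:
  P→B1: 10 × 2 = 20
  Q→B1: 60 × 2 = 120
  R→B1: 10 × 7 = 70
  R→B2: 10 × 1 = 10
Total cost = 220.
So R→B1 carries 10 sacks.

10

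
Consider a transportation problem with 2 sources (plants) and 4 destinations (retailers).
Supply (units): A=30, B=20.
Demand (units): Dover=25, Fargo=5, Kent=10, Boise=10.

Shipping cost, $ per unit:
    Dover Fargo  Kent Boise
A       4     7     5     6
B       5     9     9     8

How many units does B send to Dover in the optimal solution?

Optimal shipments:
  A→Dover: 5 units
  A→Fargo: 5 units
  A→Kent: 10 units
  A→Boise: 10 units
  B→Dover: 20 units
Total cost = $265.
So B→Dover carries 20 units.

20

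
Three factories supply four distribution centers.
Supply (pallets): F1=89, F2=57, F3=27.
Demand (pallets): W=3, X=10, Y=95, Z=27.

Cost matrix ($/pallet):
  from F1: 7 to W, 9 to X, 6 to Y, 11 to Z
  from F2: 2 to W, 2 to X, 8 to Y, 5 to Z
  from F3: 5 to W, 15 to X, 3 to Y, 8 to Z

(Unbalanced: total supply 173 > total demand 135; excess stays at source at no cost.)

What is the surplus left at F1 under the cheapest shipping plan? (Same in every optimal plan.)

21

An optimal plan:
  F1->Y: 68 × $6 = $408
  F2->W: 3 × $2 = $6
  F2->X: 10 × $2 = $20
  F2->Z: 27 × $5 = $135
  F3->Y: 27 × $3 = $81
Total cost = $650.
F1 ships 68 of its 89, leaving 21.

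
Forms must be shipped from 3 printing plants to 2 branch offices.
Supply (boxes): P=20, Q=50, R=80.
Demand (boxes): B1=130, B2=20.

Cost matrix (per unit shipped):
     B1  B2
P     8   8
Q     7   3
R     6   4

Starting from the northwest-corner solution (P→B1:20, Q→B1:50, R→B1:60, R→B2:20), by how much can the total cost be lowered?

Current plan cost = 20·8 + 50·7 + 60·6 + 20·4 = 950.
Optimal plan:
  P to B1: 20 × 8 = 160
  Q to B1: 30 × 7 = 210
  Q to B2: 20 × 3 = 60
  R to B1: 80 × 6 = 480
Optimal cost = 910.
Saving = 950 − 910 = 40.

40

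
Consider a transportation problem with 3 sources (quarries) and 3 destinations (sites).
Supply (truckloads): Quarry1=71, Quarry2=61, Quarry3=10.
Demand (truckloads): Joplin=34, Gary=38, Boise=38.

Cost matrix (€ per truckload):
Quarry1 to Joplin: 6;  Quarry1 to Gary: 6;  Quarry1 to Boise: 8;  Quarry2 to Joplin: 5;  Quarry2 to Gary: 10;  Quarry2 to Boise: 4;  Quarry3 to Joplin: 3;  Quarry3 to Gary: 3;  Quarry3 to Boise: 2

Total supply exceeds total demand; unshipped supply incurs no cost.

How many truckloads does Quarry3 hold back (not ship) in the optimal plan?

0

Minimum-cost shipments:
  Quarry1→Joplin: 1 × €6 = €6
  Quarry1→Gary: 38 × €6 = €228
  Quarry2→Joplin: 33 × €5 = €165
  Quarry2→Boise: 28 × €4 = €112
  Quarry3→Boise: 10 × €2 = €20
Total cost = €531.
Quarry3 ships 10 of its 10, leaving 0.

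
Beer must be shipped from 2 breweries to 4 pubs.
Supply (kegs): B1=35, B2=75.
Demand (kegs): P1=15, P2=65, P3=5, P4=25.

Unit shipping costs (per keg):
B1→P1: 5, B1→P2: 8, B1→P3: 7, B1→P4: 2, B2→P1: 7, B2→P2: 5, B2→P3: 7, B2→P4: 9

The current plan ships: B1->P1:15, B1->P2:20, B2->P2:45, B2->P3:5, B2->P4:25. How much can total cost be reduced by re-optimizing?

225

Current plan cost = 15·5 + 20·8 + 45·5 + 5·7 + 25·9 = 720.
Optimal plan:
  B1->P1: 10 × 5 = 50
  B1->P4: 25 × 2 = 50
  B2->P1: 5 × 7 = 35
  B2->P2: 65 × 5 = 325
  B2->P3: 5 × 7 = 35
Optimal cost = 495.
Saving = 720 − 495 = 225.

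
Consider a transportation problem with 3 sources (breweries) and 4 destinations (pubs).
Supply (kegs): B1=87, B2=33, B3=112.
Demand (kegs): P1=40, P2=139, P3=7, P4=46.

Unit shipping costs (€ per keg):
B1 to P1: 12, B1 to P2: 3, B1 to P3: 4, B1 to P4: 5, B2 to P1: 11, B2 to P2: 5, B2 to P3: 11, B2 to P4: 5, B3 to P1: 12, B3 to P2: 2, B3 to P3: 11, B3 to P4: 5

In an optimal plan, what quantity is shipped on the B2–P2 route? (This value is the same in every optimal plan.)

0

Solving gives:
  B1→P1: 7 × €12 = €84
  B1→P2: 27 × €3 = €81
  B1→P3: 7 × €4 = €28
  B1→P4: 46 × €5 = €230
  B2→P1: 33 × €11 = €363
  B3→P2: 112 × €2 = €224
Total cost = €1010.
The route B2→P2 is not used.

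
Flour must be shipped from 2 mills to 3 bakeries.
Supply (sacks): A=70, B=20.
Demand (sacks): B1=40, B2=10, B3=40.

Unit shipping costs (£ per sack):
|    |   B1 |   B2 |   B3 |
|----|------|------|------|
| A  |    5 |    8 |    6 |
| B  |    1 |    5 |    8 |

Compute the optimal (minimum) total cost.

440

One minimum-cost allocation:
  A→B1: 20 × £5 = £100
  A→B2: 10 × £8 = £80
  A→B3: 40 × £6 = £240
  B→B1: 20 × £1 = £20
Total = 100 + 80 + 240 + 20 = £440.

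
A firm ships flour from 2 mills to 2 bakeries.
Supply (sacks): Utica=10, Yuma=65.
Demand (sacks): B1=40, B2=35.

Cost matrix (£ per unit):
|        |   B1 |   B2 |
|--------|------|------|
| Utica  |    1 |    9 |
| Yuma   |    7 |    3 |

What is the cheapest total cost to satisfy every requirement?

An optimal shipping plan:
  Utica–B1: 10 × £1 = £10
  Yuma–B1: 30 × £7 = £210
  Yuma–B2: 35 × £3 = £105
Total = 10 + 210 + 105 = £325.

325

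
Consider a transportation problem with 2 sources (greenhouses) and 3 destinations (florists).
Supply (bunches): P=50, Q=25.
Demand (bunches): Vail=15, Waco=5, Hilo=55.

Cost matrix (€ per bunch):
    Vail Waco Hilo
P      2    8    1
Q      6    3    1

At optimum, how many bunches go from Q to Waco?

Optimal shipments:
  P→Vail: 15 × €2 = €30
  P→Hilo: 35 × €1 = €35
  Q→Waco: 5 × €3 = €15
  Q→Hilo: 20 × €1 = €20
Total cost = €100.
So Q→Waco carries 5 bunches.

5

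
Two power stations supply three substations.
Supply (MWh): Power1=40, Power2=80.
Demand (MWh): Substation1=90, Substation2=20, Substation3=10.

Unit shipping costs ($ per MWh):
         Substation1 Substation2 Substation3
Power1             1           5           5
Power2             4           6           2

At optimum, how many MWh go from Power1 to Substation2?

Solving gives:
  Power1 to Substation1: 40 MWh
  Power2 to Substation1: 50 MWh
  Power2 to Substation2: 20 MWh
  Power2 to Substation3: 10 MWh
Total cost = $380.
The route Power1→Substation2 is not used.

0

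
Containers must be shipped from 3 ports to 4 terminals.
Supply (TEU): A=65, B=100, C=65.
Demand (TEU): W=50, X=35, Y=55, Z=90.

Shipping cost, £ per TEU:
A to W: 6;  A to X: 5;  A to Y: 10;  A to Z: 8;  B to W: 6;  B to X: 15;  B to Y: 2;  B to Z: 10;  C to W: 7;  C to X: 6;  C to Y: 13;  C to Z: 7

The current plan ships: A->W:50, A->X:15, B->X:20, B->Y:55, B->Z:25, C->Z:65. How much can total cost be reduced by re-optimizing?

250

Current plan cost = 50·6 + 15·5 + 20·15 + 55·2 + 25·10 + 65·7 = £1490.
Optimal plan:
  A–W: 5 × £6 = £30
  A–X: 35 × £5 = £175
  A–Z: 25 × £8 = £200
  B–W: 45 × £6 = £270
  B–Y: 55 × £2 = £110
  C–Z: 65 × £7 = £455
Optimal cost = £1240.
Saving = 1490 − 1240 = £250.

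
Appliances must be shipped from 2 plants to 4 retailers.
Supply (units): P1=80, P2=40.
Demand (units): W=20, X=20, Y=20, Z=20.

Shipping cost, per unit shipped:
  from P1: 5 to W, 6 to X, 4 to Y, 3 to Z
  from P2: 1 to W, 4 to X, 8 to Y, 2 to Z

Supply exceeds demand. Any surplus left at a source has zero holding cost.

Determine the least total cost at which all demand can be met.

A cheapest plan:
  P1 to Y: 20 × 4 = 80
  P1 to Z: 20 × 3 = 60
  P2 to W: 20 × 1 = 20
  P2 to X: 20 × 4 = 80
Total = 80 + 60 + 20 + 80 = 240.
(Supply check: P1 ships 40; P2 ships 40.)

240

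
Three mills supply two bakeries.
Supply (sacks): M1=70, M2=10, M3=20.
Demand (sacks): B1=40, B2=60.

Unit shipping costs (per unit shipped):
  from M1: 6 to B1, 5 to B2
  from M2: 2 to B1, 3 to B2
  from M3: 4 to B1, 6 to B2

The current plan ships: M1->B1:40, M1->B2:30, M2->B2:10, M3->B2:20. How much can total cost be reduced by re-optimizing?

80

Current plan cost = 40·6 + 30·5 + 10·3 + 20·6 = 540.
Optimal plan:
  M1→B1: 10 × 6 = 60
  M1→B2: 60 × 5 = 300
  M2→B1: 10 × 2 = 20
  M3→B1: 20 × 4 = 80
Optimal cost = 460.
Saving = 540 − 460 = 80.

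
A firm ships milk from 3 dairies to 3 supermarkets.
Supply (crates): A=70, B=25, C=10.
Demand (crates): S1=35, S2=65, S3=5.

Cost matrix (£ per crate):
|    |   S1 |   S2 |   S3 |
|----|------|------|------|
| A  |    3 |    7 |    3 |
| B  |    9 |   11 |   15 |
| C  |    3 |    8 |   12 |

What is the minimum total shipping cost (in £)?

One minimum-cost allocation:
  A→S1: 25 crates
  A→S2: 40 crates
  A→S3: 5 crates
  B→S2: 25 crates
  C→S1: 10 crates
Total cost = £675.

675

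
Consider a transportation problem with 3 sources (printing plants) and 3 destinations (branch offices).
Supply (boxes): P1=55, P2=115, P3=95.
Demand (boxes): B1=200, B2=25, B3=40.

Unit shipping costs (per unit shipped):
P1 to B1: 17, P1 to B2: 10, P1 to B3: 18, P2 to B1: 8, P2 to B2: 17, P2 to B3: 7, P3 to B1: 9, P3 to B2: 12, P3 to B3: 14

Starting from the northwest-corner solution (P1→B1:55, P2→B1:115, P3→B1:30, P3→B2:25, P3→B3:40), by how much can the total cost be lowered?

Current plan cost = 55·17 + 115·8 + 30·9 + 25·12 + 40·14 = 2985.
Optimal plan:
  P1–B1: 30 × 17 = 510
  P1–B2: 25 × 10 = 250
  P2–B1: 75 × 8 = 600
  P2–B3: 40 × 7 = 280
  P3–B1: 95 × 9 = 855
Optimal cost = 2495.
Saving = 2985 − 2495 = 490.

490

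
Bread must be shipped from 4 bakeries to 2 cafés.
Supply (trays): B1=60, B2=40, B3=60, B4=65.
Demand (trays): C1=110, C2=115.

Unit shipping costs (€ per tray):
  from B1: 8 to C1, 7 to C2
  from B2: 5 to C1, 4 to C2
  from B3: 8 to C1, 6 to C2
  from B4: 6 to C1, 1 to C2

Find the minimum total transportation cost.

1125

One minimum-cost allocation:
  B1→C1: 60 trays
  B2→C1: 40 trays
  B3→C1: 10 trays
  B3→C2: 50 trays
  B4→C2: 65 trays
Total cost = €1125.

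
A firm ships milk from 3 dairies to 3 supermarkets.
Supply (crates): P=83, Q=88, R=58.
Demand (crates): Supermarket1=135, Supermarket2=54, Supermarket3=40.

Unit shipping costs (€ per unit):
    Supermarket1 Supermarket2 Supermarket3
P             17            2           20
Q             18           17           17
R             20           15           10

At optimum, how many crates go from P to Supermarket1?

29

Solving gives:
  P->Supermarket1: 29 × €17 = €493
  P->Supermarket2: 54 × €2 = €108
  Q->Supermarket1: 88 × €18 = €1584
  R->Supermarket1: 18 × €20 = €360
  R->Supermarket3: 40 × €10 = €400
Total cost = €2945.
So P→Supermarket1 carries 29 crates.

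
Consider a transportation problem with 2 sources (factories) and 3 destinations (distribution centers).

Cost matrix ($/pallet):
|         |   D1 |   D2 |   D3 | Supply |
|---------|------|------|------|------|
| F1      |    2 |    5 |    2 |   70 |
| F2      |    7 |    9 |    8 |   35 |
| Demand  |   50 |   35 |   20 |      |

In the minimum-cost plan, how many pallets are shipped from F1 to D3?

20

The minimum-cost plan:
  F1->D1: 50 × $2 = $100
  F1->D3: 20 × $2 = $40
  F2->D2: 35 × $9 = $315
Total cost = $455.
So F1→D3 carries 20 pallets.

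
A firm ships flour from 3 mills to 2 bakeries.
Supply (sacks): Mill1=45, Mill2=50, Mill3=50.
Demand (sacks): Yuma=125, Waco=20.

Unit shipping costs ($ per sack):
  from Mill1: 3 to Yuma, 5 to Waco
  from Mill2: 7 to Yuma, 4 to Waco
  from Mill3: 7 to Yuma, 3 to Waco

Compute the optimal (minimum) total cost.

One minimum-cost allocation:
  Mill1 to Yuma: 45 sacks
  Mill2 to Yuma: 50 sacks
  Mill3 to Yuma: 30 sacks
  Mill3 to Waco: 20 sacks
Total cost = $755.

755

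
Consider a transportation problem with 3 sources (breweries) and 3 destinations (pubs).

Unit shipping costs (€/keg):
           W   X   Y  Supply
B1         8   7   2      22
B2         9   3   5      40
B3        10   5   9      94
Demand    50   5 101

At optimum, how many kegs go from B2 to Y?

40

The minimum-cost plan:
  B1→Y: 22 × €2 = €44
  B2→Y: 40 × €5 = €200
  B3→W: 50 × €10 = €500
  B3→X: 5 × €5 = €25
  B3→Y: 39 × €9 = €351
Total cost = €1120.
So B2→Y carries 40 kegs.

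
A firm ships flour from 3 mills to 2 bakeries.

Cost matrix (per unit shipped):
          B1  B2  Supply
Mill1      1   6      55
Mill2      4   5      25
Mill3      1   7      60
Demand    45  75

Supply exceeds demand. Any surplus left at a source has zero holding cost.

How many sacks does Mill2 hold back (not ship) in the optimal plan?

Minimum-cost shipments:
  Mill1→B2: 50 sacks
  Mill2→B2: 25 sacks
  Mill3→B1: 45 sacks
Total cost = 470.
Mill2 ships 25 of its 25, leaving 0.

0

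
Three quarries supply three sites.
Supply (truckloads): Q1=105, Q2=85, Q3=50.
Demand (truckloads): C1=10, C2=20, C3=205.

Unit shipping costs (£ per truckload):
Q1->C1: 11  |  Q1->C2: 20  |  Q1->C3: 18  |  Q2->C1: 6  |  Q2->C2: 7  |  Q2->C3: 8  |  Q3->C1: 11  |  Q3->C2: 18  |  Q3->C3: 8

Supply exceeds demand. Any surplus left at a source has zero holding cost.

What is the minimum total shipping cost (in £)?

Optimal allocation:
  Q1->C1: 10 × £11 = £110
  Q1->C3: 90 × £18 = £1620
  Q2->C2: 20 × £7 = £140
  Q2->C3: 65 × £8 = £520
  Q3->C3: 50 × £8 = £400
Total = 110 + 1620 + 140 + 520 + 400 = £2790.

2790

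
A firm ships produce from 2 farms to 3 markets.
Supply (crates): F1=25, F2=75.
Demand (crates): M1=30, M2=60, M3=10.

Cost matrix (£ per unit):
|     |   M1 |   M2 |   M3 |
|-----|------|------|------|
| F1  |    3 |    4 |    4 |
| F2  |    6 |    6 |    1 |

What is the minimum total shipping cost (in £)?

Optimal allocation:
  F1 to M1: 25 × £3 = £75
  F2 to M1: 5 × £6 = £30
  F2 to M2: 60 × £6 = £360
  F2 to M3: 10 × £1 = £10
Total = 75 + 30 + 360 + 10 = £475.

475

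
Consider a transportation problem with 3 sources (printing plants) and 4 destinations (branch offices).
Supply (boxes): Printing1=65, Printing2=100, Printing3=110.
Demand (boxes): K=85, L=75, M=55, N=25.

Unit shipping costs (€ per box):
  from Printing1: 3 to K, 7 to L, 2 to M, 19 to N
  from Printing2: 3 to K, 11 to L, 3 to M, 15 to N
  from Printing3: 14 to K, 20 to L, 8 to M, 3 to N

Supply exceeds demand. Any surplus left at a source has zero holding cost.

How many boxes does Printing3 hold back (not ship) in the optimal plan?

35

An optimal plan:
  Printing1–L: 65 × €7 = €455
  Printing2–K: 85 × €3 = €255
  Printing2–L: 10 × €11 = €110
  Printing2–M: 5 × €3 = €15
  Printing3–M: 50 × €8 = €400
  Printing3–N: 25 × €3 = €75
Total cost = €1310.
Printing3 ships 75 of its 110, leaving 35.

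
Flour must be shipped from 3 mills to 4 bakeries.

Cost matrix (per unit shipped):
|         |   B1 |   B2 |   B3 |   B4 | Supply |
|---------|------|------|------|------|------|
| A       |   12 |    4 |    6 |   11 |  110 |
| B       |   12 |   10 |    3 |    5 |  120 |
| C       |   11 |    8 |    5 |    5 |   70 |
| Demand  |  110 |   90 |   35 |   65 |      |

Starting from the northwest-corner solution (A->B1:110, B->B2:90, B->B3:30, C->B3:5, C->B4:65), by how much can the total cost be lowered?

Current plan cost = 110·12 + 90·10 + 30·3 + 5·5 + 65·5 = 2660.
Optimal plan:
  A to B1: 20 × 12 = 240
  A to B2: 90 × 4 = 360
  B to B1: 20 × 12 = 240
  B to B3: 35 × 3 = 105
  B to B4: 65 × 5 = 325
  C to B1: 70 × 11 = 770
Optimal cost = 2040.
Saving = 2660 − 2040 = 620.

620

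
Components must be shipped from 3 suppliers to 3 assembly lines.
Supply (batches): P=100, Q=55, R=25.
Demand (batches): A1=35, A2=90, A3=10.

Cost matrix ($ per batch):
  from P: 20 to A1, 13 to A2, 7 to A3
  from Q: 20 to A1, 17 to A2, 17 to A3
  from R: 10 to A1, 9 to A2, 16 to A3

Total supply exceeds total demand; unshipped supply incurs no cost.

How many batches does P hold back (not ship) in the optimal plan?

0

Minimum-cost shipments:
  P->A2: 90 × $13 = $1170
  P->A3: 10 × $7 = $70
  Q->A1: 10 × $20 = $200
  R->A1: 25 × $10 = $250
Total cost = $1690.
P ships 100 of its 100, leaving 0.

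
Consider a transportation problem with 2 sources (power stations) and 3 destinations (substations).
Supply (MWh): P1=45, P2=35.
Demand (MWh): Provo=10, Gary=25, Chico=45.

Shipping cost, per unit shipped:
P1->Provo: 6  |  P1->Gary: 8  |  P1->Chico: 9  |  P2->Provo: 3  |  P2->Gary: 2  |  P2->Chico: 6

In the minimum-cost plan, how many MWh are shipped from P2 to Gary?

The minimum-cost plan:
  P1→Provo: 10 × 6 = 60
  P1→Chico: 35 × 9 = 315
  P2→Gary: 25 × 2 = 50
  P2→Chico: 10 × 6 = 60
Total cost = 485.
So P2→Gary carries 25 MWh.

25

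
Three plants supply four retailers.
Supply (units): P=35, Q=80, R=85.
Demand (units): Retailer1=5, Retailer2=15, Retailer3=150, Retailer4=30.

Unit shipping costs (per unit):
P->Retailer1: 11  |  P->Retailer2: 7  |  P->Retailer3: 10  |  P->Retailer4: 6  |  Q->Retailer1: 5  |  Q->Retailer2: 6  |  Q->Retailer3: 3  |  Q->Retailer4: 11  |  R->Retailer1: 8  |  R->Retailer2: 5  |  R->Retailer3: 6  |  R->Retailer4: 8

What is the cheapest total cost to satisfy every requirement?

965

An optimal shipping plan:
  P–Retailer2: 5 × 7 = 35
  P–Retailer4: 30 × 6 = 180
  Q–Retailer1: 5 × 5 = 25
  Q–Retailer3: 75 × 3 = 225
  R–Retailer2: 10 × 5 = 50
  R–Retailer3: 75 × 6 = 450
Total = 35 + 180 + 25 + 225 + 50 + 450 = 965.
(Supply check: P ships 35; Q ships 80; R ships 85.)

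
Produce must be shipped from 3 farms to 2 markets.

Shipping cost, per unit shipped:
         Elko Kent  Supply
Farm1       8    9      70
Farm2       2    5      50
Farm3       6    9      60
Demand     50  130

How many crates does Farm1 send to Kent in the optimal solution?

70

Solving gives:
  Farm1–Kent: 70 × 9 = 630
  Farm2–Elko: 50 × 2 = 100
  Farm3–Kent: 60 × 9 = 540
Total cost = 1270.
So Farm1→Kent carries 70 crates.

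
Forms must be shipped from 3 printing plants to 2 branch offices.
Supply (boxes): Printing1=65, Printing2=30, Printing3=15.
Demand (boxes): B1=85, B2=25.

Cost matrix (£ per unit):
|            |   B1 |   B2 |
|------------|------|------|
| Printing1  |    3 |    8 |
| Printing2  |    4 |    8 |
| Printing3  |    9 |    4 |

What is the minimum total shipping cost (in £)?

415

Optimal allocation:
  Printing1–B1: 65 × £3 = £195
  Printing2–B1: 20 × £4 = £80
  Printing2–B2: 10 × £8 = £80
  Printing3–B2: 15 × £4 = £60
Total = 195 + 80 + 80 + 60 = £415.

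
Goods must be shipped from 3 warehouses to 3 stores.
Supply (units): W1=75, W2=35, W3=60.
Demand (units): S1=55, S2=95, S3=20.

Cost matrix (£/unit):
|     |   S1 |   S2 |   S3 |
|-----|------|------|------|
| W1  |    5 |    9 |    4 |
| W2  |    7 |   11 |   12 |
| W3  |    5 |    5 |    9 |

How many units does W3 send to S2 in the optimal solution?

60

The minimum-cost plan:
  W1 to S1: 20 units
  W1 to S2: 35 units
  W1 to S3: 20 units
  W2 to S1: 35 units
  W3 to S2: 60 units
Total cost = £1040.
So W3→S2 carries 60 units.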